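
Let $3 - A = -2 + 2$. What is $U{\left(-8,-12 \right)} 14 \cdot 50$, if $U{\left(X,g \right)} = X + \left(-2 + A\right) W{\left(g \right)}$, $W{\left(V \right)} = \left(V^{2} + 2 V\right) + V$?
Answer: $70000$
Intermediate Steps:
$A = 3$ ($A = 3 - \left(-2 + 2\right) = 3 - 0 = 3 + 0 = 3$)
$W{\left(V \right)} = V^{2} + 3 V$
$U{\left(X,g \right)} = X + g \left(3 + g\right)$ ($U{\left(X,g \right)} = X + \left(-2 + 3\right) g \left(3 + g\right) = X + 1 g \left(3 + g\right) = X + g \left(3 + g\right)$)
$U{\left(-8,-12 \right)} 14 \cdot 50 = \left(-8 - 12 \left(3 - 12\right)\right) 14 \cdot 50 = \left(-8 - -108\right) 14 \cdot 50 = \left(-8 + 108\right) 14 \cdot 50 = 100 \cdot 14 \cdot 50 = 1400 \cdot 50 = 70000$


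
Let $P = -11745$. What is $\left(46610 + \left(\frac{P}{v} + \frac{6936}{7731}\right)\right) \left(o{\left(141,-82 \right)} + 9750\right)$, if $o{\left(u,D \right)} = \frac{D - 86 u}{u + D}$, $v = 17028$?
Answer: $\frac{25217783709047}{56694} \approx 4.4481 \cdot 10^{8}$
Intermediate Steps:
$o{\left(u,D \right)} = \frac{D - 86 u}{D + u}$
$\left(46610 + \left(\frac{P}{v} + \frac{6936}{7731}\right)\right) \left(o{\left(141,-82 \right)} + 9750\right) = \left(46610 + \left(- \frac{11745}{17028} + \frac{6936}{7731}\right)\right) \left(\frac{-82 - 12126}{-82 + 141} + 9750\right) = \left(46610 + \left(\left(-11745\right) \frac{1}{17028} + 6936 \cdot \frac{1}{7731}\right)\right) \left(\frac{-82 - 12126}{59} + 9750\right) = \left(46610 + \left(- \frac{1305}{1892} + \frac{2312}{2577}\right)\right) \left(\frac{1}{59} \left(-12208\right) + 9750\right) = \left(46610 + \frac{1011319}{4875684}\right) \left(- \frac{12208}{59} + 9750\right) = \frac{227256642559}{4875684} \cdot \frac{563042}{59} = \frac{25217783709047}{56694}$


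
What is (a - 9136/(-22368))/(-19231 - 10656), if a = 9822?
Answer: -13731727/41782026 ≈ -0.32865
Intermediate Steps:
(a - 9136/(-22368))/(-19231 - 10656) = (9822 - 9136/(-22368))/(-19231 - 10656) = (9822 - 9136*(-1/22368))/(-29887) = (9822 + 571/1398)*(-1/29887) = (13731727/1398)*(-1/29887) = -13731727/41782026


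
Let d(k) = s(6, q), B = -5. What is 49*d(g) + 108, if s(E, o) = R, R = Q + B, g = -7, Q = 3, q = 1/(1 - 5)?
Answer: 10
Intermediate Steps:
q = -1/4 (q = 1/(-4) = -1/4 ≈ -0.25000)
R = -2 (R = 3 - 5 = -2)
s(E, o) = -2
d(k) = -2
49*d(g) + 108 = 49*(-2) + 108 = -98 + 108 = 10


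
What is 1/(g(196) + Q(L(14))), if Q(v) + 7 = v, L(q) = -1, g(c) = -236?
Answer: -1/244 ≈ -0.0040984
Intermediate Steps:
Q(v) = -7 + v
1/(g(196) + Q(L(14))) = 1/(-236 + (-7 - 1)) = 1/(-236 - 8) = 1/(-244) = -1/244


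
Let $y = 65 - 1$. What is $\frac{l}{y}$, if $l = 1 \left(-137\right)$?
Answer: $- \frac{137}{64} \approx -2.1406$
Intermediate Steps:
$y = 64$
$l = -137$
$\frac{l}{y} = - \frac{137}{64}$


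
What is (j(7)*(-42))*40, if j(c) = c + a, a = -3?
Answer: -6720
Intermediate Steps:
j(c) = -3 + c (j(c) = c - 3 = -3 + c)
(j(7)*(-42))*40 = ((-3 + 7)*(-42))*40 = (4*(-42))*40 = -168*40 = -6720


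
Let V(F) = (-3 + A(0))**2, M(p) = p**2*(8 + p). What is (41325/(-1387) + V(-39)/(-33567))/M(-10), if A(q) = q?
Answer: 12168147/81679700 ≈ 0.14897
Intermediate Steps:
V(F) = 9 (V(F) = (-3 + 0)**2 = (-3)**2 = 9)
(41325/(-1387) + V(-39)/(-33567))/M(-10) = (41325/(-1387) + 9/(-33567))/(((-10)**2*(8 - 10))) = (41325*(-1/1387) + 9*(-1/33567))/((100*(-2))) = (-2175/73 - 3/11189)/(-200) = -24336294/816797*(-1/200) = 12168147/81679700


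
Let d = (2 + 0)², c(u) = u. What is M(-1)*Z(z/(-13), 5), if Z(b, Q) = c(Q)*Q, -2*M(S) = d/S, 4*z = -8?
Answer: 50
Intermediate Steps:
z = -2 (z = (¼)*(-8) = -2)
d = 4 (d = 2² = 4)
M(S) = -2/S
Z(b, Q) = Q² (Z(b, Q) = Q*Q = Q²)
M(-1)*Z(z/(-13), 5) = -2/(-1)*5² = -2*(-1)*25 = 2*25 = 50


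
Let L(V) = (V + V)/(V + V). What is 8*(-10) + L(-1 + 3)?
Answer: -79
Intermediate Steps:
L(V) = 1 (L(V) = (2*V)/((2*V)) = (2*V)*(1/(2*V)) = 1)
8*(-10) + L(-1 + 3) = 8*(-10) + 1 = -80 + 1 = -79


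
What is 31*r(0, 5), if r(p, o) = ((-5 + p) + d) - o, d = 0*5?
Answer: -310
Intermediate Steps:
d = 0
r(p, o) = -5 + p - o (r(p, o) = ((-5 + p) + 0) - o = (-5 + p) - o = -5 + p - o)
31*r(0, 5) = 31*(-5 + 0 - 1*5) = 31*(-5 + 0 - 5) = 31*(-10) = -310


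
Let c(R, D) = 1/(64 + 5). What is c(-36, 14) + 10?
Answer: 691/69 ≈ 10.014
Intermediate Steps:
c(R, D) = 1/69
c(-36, 14) + 10 = 1/69 + 10 = 691/69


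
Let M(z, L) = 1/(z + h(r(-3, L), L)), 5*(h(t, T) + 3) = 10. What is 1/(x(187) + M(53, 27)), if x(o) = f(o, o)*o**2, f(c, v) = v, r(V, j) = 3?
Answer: 52/340038557 ≈ 1.5292e-7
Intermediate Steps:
h(t, T) = -1 (h(t, T) = -3 + (1/5)*10 = -3 + 2 = -1)
M(z, L) = 1/(-1 + z) (M(z, L) = 1/(z - 1) = 1/(-1 + z))
x(o) = o**3 (x(o) = o*o**2 = o**3)
1/(x(187) + M(53, 27)) = 1/(187**3 + 1/(-1 + 53)) = 1/(6539203 + 1/52) = 1/(340038557/52) = 52/340038557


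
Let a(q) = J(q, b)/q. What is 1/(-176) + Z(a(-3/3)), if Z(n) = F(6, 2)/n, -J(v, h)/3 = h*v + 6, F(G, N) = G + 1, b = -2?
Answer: 151/528 ≈ 0.28598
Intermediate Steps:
F(G, N) = 1 + G
J(v, h) = -18 - 3*h*v (J(v, h) = -3*(h*v + 6) = -3*(6 + h*v) = -18 - 3*h*v)
a(q) = (-18 + 6*q)/q (a(q) = (-18 - 3*(-2)*q)/q = (-18 + 6*q)/q)
Z(n) = 7/n (Z(n) = (1 + 6)/n = 7/n)
1/(-176) + Z(a(-3/3)) = 1/(-176) + 7/(6 - 18*(-1/1)) = -1/176 + 7/(6 - 18/((-3*⅓))) = -1/176 + 7/(6 - 18/(-1)) = -1/176 + 7/(6 - 18*(-1)) = -1/176 + 7/(6 + 18) = -1/176 + 7/24 = 151/528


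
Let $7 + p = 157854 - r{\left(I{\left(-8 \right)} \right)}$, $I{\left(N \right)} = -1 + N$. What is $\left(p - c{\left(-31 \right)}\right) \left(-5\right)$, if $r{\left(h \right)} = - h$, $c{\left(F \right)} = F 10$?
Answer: $-790740$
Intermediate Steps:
$c{\left(F \right)} = 10 F$
$p = 157838$ ($p = -7 + \left(157854 - - (-1 - 8)\right) = -7 + \left(157854 - \left(-1\right) \left(-9\right)\right) = -7 + \left(157854 - 9\right) = -7 + 157845 = 157838$)
$\left(p - c{\left(-31 \right)}\right) \left(-5\right) = \left(157838 - 10 \left(-31\right)\right) \left(-5\right) = \left(157838 - -310\right) \left(-5\right) = \left(157838 + 310\right) \left(-5\right) = 158148 \left(-5\right) = -790740$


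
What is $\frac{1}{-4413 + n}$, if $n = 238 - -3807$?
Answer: $- \frac{1}{368} \approx -0.0027174$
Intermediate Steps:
$n = 4045$ ($n = 238 + 3807 = 4045$)
$\frac{1}{-4413 + n} = \frac{1}{-4413 + 4045} = \frac{1}{-368} = - \frac{1}{368}$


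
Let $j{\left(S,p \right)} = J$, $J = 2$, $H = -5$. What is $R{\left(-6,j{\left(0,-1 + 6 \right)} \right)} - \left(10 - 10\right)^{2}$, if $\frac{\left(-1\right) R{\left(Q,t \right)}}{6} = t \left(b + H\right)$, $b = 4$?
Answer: $12$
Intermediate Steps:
$j{\left(S,p \right)} = 2$
$R{\left(Q,t \right)} = 6 t$ ($R{\left(Q,t \right)} = - 6 t \left(4 - 5\right) = - 6 t \left(-1\right) = - 6 \left(- t\right) = 6 t$)
$R{\left(-6,j{\left(0,-1 + 6 \right)} \right)} - \left(10 - 10\right)^{2} = 6 \cdot 2 - \left(10 - 10\right)^{2} = 12 - 0^{2} = 12 - 0 = 12 + 0 = 12$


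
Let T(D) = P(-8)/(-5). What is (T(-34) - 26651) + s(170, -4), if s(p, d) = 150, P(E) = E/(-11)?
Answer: -1457563/55 ≈ -26501.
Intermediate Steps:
P(E) = -E/11 (P(E) = E*(-1/11) = -E/11)
T(D) = -8/55 (T(D) = -1/11*(-8)/(-5) = (8/11)*(-⅕) = -8/55)
(T(-34) - 26651) + s(170, -4) = (-8/55 - 26651) + 150 = -1465813/55 + 150 = -1457563/55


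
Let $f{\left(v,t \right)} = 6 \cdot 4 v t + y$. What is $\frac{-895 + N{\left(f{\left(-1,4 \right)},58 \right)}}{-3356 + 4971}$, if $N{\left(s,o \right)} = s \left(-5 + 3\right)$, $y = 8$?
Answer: $- \frac{719}{1615} \approx -0.4452$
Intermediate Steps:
$f{\left(v,t \right)} = 8 + 24 t v$ ($f{\left(v,t \right)} = 6 \cdot 4 v t + 8 = 24 v t + 8 = 24 t v + 8 = 8 + 24 t v$)
$N{\left(s,o \right)} = - 2 s$ ($N{\left(s,o \right)} = s \left(-2\right) = - 2 s$)
$\frac{-895 + N{\left(f{\left(-1,4 \right)},58 \right)}}{-3356 + 4971} = \frac{-895 - 2 \left(8 + 24 \cdot 4 \left(-1\right)\right)}{-3356 + 4971} = \frac{-895 - 2 \left(8 - 96\right)}{1615} = \left(-895 - -176\right) \frac{1}{1615} = \left(-895 + 176\right) \frac{1}{1615} = \left(-719\right) \frac{1}{1615} = - \frac{719}{1615}$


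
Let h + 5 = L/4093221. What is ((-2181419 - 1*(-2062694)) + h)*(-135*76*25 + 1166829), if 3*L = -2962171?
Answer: -442409986634904323/4093221 ≈ -1.0808e+11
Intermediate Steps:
L = -2962171/3 (L = (⅓)*(-2962171) = -2962171/3 ≈ -9.8739e+5)
h = -64360486/12279663 (h = -5 - 2962171/3/4093221 = -5 - 2962171/3*1/4093221 = -5 - 2962171/12279663 = -64360486/12279663 ≈ -5.2412)
((-2181419 - 1*(-2062694)) + h)*(-135*76*25 + 1166829) = ((-2181419 - 1*(-2062694)) - 64360486/12279663)*(-135*76*25 + 1166829) = ((-2181419 + 2062694) - 64360486/12279663)*(-10260*25 + 1166829) = (-118725 - 64360486/12279663)*(-256500 + 1166829) = -1457967350161/12279663*910329 = -442409986634904323/4093221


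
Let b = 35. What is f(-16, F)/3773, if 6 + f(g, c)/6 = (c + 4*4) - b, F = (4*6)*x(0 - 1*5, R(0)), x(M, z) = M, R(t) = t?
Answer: -870/3773 ≈ -0.23059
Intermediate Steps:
F = -120 (F = (4*6)*(0 - 1*5) = 24*(0 - 5) = 24*(-5) = -120)
f(g, c) = -150 + 6*c (f(g, c) = -36 + 6*((c + 4*4) - 1*35) = -36 + 6*((c + 16) - 35) = -36 + 6*((16 + c) - 35) = -36 + 6*(-19 + c) = -36 + (-114 + 6*c) = -150 + 6*c)
f(-16, F)/3773 = (-150 + 6*(-120))/3773 = (-150 - 720)*(1/3773) = -870*1/3773 = -870/3773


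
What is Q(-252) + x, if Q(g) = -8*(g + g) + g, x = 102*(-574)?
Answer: -54768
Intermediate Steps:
x = -58548
Q(g) = -15*g (Q(g) = -16*g + g = -15*g)
Q(-252) + x = -15*(-252) - 58548 = 3780 - 58548 = -54768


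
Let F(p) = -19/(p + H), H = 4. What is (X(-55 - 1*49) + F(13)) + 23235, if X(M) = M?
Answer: 393208/17 ≈ 23130.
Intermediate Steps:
F(p) = -19/(4 + p) (F(p) = -19/(p + 4) = -19/(4 + p))
(X(-55 - 1*49) + F(13)) + 23235 = ((-55 - 1*49) - 19/(4 + 13)) + 23235 = ((-55 - 49) - 19/17) + 23235 = (-104 - 19*1/17) + 23235 = (-104 - 19/17) + 23235 = -1787/17 + 23235 = 393208/17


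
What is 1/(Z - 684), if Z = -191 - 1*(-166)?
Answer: -1/709 ≈ -0.0014104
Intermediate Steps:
Z = -25 (Z = -191 + 166 = -25)
1/(Z - 684) = 1/(-25 - 684) = 1/(-709) = -1/709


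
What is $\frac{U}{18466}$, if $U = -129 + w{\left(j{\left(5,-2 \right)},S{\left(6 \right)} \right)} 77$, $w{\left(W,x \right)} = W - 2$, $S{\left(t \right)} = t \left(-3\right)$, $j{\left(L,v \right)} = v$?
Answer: $- \frac{437}{18466} \approx -0.023665$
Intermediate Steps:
$S{\left(t \right)} = - 3 t$
$w{\left(W,x \right)} = -2 + W$ ($w{\left(W,x \right)} = W - 2 = -2 + W$)
$U = -437$ ($U = -129 + \left(-2 - 2\right) 77 = -129 - 308 = -437$)
$\frac{U}{18466} = - \frac{437}{18466}$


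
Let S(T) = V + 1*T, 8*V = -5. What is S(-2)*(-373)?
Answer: 7833/8 ≈ 979.13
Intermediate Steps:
V = -5/8 (V = (⅛)*(-5) = -5/8 ≈ -0.62500)
S(T) = -5/8 + T (S(T) = -5/8 + 1*T = -5/8 + T)
S(-2)*(-373) = (-5/8 - 2)*(-373) = -21/8*(-373) = 7833/8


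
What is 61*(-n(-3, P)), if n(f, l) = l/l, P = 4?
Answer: -61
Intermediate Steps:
n(f, l) = 1
61*(-n(-3, P)) = 61*(-1*1) = 61*(-1) = -61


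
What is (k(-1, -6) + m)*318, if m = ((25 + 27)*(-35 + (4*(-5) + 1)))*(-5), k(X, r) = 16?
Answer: 4469808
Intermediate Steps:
m = 14040 (m = (52*(-35 + (-20 + 1)))*(-5) = (52*(-35 - 19))*(-5) = (52*(-54))*(-5) = -2808*(-5) = 14040)
(k(-1, -6) + m)*318 = (16 + 14040)*318 = 14056*318 = 4469808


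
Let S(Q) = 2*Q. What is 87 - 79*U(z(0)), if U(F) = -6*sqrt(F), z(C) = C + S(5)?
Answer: 87 + 474*sqrt(10) ≈ 1585.9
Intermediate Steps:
z(C) = 10 + C (z(C) = C + 2*5 = C + 10 = 10 + C)
87 - 79*U(z(0)) = 87 - (-474)*sqrt(10 + 0) = 87 - (-474)*sqrt(10) = 87 + 474*sqrt(10)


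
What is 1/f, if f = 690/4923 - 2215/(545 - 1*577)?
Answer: 52512/3642175 ≈ 0.014418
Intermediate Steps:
f = 3642175/52512 (f = 690*(1/4923) - 2215/(545 - 577) = 230/1641 - 2215/(-32) = 230/1641 - 2215*(-1/32) = 230/1641 + 2215/32 = 3642175/52512 ≈ 69.359)
1/f = 1/(3642175/52512) = 52512/3642175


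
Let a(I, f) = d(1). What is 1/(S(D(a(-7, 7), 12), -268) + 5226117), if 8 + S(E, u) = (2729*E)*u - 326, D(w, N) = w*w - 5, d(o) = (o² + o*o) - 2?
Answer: 1/8882643 ≈ 1.1258e-7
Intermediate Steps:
d(o) = -2 + 2*o² (d(o) = (o² + o²) - 2 = 2*o² - 2 = -2 + 2*o²)
a(I, f) = 0 (a(I, f) = -2 + 2*1² = -2 + 2*1 = -2 + 2 = 0)
D(w, N) = -5 + w² (D(w, N) = w² - 5 = -5 + w²)
S(E, u) = -334 + 2729*E*u (S(E, u) = -8 + ((2729*E)*u - 326) = -8 + (2729*E*u - 326) = -8 + (-326 + 2729*E*u) = -334 + 2729*E*u)
1/(S(D(a(-7, 7), 12), -268) + 5226117) = 1/((-334 + 2729*(-5 + 0²)*(-268)) + 5226117) = 1/((-334 + 2729*(-5 + 0)*(-268)) + 5226117) = 1/((-334 + 2729*(-5)*(-268)) + 5226117) = 1/((-334 + 3656860) + 5226117) = 1/(3656526 + 5226117) = 1/8882643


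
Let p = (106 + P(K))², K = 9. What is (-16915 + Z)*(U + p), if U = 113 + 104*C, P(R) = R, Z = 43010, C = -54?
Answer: 201505590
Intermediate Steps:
p = 13225 (p = (106 + 9)² = 115² = 13225)
U = -5503 (U = 113 + 104*(-54) = 113 - 5616 = -5503)
(-16915 + Z)*(U + p) = (-16915 + 43010)*(-5503 + 13225) = 26095*7722 = 201505590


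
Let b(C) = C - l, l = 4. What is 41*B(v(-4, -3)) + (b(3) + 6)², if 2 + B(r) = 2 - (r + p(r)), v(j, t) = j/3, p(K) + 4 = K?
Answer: 895/3 ≈ 298.33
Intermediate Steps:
p(K) = -4 + K
v(j, t) = j/3 (v(j, t) = j*(⅓) = j/3)
B(r) = 4 - 2*r (B(r) = -2 + (2 - (r + (-4 + r))) = -2 + (2 - (-4 + 2*r)) = -2 + (2 + (4 - 2*r)) = -2 + (6 - 2*r) = 4 - 2*r)
b(C) = -4 + C (b(C) = C - 1*4 = C - 4 = -4 + C)
41*B(v(-4, -3)) + (b(3) + 6)² = 41*(4 - 2*(-4)/3) + ((-4 + 3) + 6)² = 41*(4 - 2*(-4/3)) + (-1 + 6)² = 41*(4 + 8/3) + 5² = 41*(20/3) + 25 = 820/3 + 25 = 895/3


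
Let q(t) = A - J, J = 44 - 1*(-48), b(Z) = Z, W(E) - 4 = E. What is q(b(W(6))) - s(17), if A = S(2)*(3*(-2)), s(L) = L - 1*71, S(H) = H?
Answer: -50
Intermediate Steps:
s(L) = -71 + L (s(L) = L - 71 = -71 + L)
W(E) = 4 + E
J = 92 (J = 44 + 48 = 92)
A = -12 (A = 2*(3*(-2)) = 2*(-6) = -12)
q(t) = -104 (q(t) = -12 - 1*92 = -12 - 92 = -104)
q(b(W(6))) - s(17) = -104 - (-71 + 17) = -104 - 1*(-54) = -104 + 54 = -50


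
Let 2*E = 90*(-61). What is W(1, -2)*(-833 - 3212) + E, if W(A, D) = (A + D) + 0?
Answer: 1300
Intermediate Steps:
W(A, D) = A + D
E = -2745 (E = (90*(-61))/2 = (½)*(-5490) = -2745)
W(1, -2)*(-833 - 3212) + E = (1 - 2)*(-833 - 3212) - 2745 = -1*(-4045) - 2745 = 4045 - 2745 = 1300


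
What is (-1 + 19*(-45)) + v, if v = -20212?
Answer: -21068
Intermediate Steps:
(-1 + 19*(-45)) + v = (-1 + 19*(-45)) - 20212 = (-1 - 855) - 20212 = -856 - 20212 = -21068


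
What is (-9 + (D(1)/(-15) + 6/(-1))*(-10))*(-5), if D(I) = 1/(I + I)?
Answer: -770/3 ≈ -256.67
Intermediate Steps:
D(I) = 1/(2*I)
(-9 + (D(1)/(-15) + 6/(-1))*(-10))*(-5) = (-9 + (((½)/1)/(-15) + 6/(-1))*(-10))*(-5) = (-9 + (((½)*1)*(-1/15) + 6*(-1))*(-10))*(-5) = (-9 + ((½)*(-1/15) - 6)*(-10))*(-5) = (-9 + (-1/30 - 6)*(-10))*(-5) = (-9 - 181/30*(-10))*(-5) = (-9 + 181/3)*(-5) = (154/3)*(-5) = -770/3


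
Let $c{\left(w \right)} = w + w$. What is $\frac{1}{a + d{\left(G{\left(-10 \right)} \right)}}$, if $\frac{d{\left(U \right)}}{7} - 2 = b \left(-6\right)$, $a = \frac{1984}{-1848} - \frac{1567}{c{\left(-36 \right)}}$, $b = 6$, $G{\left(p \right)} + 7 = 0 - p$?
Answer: $- \frac{5544}{1204765} \approx -0.0046017$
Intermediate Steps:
$G{\left(p \right)} = -7 - p$ ($G{\left(p \right)} = -7 + \left(0 - p\right) = -7 - p$)
$c{\left(w \right)} = 2 w$
$a = \frac{114707}{5544}$ ($a = \frac{1984}{-1848} - \frac{1567}{2 \left(-36\right)} = 1984 \left(- \frac{1}{1848}\right) - \frac{1567}{-72} = - \frac{248}{231} - - \frac{1567}{72} = - \frac{248}{231} + \frac{1567}{72} = \frac{114707}{5544} \approx 20.69$)
$d{\left(U \right)} = -238$ ($d{\left(U \right)} = 14 + 7 \cdot 6 \left(-6\right) = 14 + 7 \left(-36\right) = 14 - 252 = -238$)
$\frac{1}{a + d{\left(G{\left(-10 \right)} \right)}} = \frac{1}{\frac{114707}{5544} - 238} = \frac{1}{- \frac{1204765}{5544}} = - \frac{5544}{1204765}$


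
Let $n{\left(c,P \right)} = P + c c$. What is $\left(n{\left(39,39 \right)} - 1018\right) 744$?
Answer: $403248$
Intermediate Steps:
$n{\left(c,P \right)} = P + c^{2}$
$\left(n{\left(39,39 \right)} - 1018\right) 744 = \left(\left(39 + 39^{2}\right) - 1018\right) 744 = \left(\left(39 + 1521\right) - 1018\right) 744 = \left(1560 - 1018\right) 744 = 542 \cdot 744 = 403248$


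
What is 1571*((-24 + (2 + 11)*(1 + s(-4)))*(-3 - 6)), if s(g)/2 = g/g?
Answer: -212085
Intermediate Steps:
s(g) = 2 (s(g) = 2*(g/g) = 2*1 = 2)
1571*((-24 + (2 + 11)*(1 + s(-4)))*(-3 - 6)) = 1571*((-24 + (2 + 11)*(1 + 2))*(-3 - 6)) = 1571*((-24 + 13*3)*(-9)) = 1571*((-24 + 39)*(-9)) = 1571*(15*(-9)) = 1571*(-135) = -212085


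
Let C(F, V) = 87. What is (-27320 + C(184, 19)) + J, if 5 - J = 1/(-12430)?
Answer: -338444039/12430 ≈ -27228.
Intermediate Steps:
J = 62151/12430 (J = 5 - 1/(-12430) = 5 - 1*(-1/12430) = 5 + 1/12430 = 62151/12430 ≈ 5.0001)
(-27320 + C(184, 19)) + J = (-27320 + 87) + 62151/12430 = -27233 + 62151/12430 = -338444039/12430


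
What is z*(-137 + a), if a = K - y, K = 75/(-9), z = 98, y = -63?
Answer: -24206/3 ≈ -8068.7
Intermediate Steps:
K = -25/3 (K = 75*(-1/9) = -25/3 ≈ -8.3333)
a = 164/3 (a = -25/3 - 1*(-63) = -25/3 + 63 = 164/3 ≈ 54.667)
z*(-137 + a) = 98*(-137 + 164/3) = 98*(-247/3) = -24206/3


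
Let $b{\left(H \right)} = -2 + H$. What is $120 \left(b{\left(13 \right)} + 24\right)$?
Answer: $4200$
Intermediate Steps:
$120 \left(b{\left(13 \right)} + 24\right) = 120 \left(\left(-2 + 13\right) + 24\right) = 120 \left(11 + 24\right) = 120 \cdot 35 = 4200$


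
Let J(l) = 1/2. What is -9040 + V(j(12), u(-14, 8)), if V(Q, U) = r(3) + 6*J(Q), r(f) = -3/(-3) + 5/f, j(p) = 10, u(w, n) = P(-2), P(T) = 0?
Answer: -27103/3 ≈ -9034.3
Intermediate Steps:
u(w, n) = 0
J(l) = ½
r(f) = 1 + 5/f (r(f) = -3*(-⅓) + 5/f = 1 + 5/f)
V(Q, U) = 17/3 (V(Q, U) = (5 + 3)/3 + 6*(½) = (⅓)*8 + 3 = 8/3 + 3 = 17/3)
-9040 + V(j(12), u(-14, 8)) = -9040 + 17/3 = -27103/3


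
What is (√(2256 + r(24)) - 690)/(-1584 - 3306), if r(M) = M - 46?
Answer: 23/163 - √2234/4890 ≈ 0.13144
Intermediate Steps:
r(M) = -46 + M
(√(2256 + r(24)) - 690)/(-1584 - 3306) = (√(2256 + (-46 + 24)) - 690)/(-1584 - 3306) = (√(2256 - 22) - 690)/(-4890) = (√2234 - 690)*(-1/4890) = (-690 + √2234)*(-1/4890) = 23/163 - √2234/4890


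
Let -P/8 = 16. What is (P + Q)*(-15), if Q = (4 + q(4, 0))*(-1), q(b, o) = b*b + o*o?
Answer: 2220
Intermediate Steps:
P = -128 (P = -8*16 = -128)
q(b, o) = b² + o²
Q = -20 (Q = (4 + (4² + 0²))*(-1) = (4 + (16 + 0))*(-1) = (4 + 16)*(-1) = 20*(-1) = -20)
(P + Q)*(-15) = (-128 - 20)*(-15) = -148*(-15) = 2220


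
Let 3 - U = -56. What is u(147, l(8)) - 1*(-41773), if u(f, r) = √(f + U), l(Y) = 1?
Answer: 41773 + √206 ≈ 41787.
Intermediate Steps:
U = 59 (U = 3 - 1*(-56) = 3 + 56 = 59)
u(f, r) = √(59 + f) (u(f, r) = √(f + 59) = √(59 + f))
u(147, l(8)) - 1*(-41773) = √(59 + 147) - 1*(-41773) = √206 + 41773 = 41773 + √206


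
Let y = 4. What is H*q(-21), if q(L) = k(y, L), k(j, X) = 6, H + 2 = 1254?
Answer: 7512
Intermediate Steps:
H = 1252 (H = -2 + 1254 = 1252)
q(L) = 6
H*q(-21) = 1252*6 = 7512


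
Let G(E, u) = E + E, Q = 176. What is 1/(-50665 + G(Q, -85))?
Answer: -1/50313 ≈ -1.9876e-5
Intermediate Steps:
G(E, u) = 2*E
1/(-50665 + G(Q, -85)) = 1/(-50665 + 2*176) = 1/(-50665 + 352) = 1/(-50313) = -1/50313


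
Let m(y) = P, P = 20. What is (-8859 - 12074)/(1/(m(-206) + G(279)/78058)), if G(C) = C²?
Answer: -1106748643/2518 ≈ -4.3954e+5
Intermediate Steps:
m(y) = 20
(-8859 - 12074)/(1/(m(-206) + G(279)/78058)) = (-8859 - 12074)/(1/(20 + 279²/78058)) = -20933/(1/(20 + 77841*(1/78058))) = -20933/(1/(20 + 2511/2518)) = -20933/(1/(52871/2518)) = -20933/2518/52871 = -20933*52871/2518 = -1106748643/2518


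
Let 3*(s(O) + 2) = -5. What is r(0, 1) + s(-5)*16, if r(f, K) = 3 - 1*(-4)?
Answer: -155/3 ≈ -51.667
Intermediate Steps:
s(O) = -11/3 (s(O) = -2 + (1/3)*(-5) = -2 - 5/3 = -11/3)
r(f, K) = 7 (r(f, K) = 3 + 4 = 7)
r(0, 1) + s(-5)*16 = 7 - 11/3*16 = 7 - 176/3 = -155/3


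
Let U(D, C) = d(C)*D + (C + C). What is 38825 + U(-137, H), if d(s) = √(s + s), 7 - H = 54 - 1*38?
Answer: 38807 - 411*I*√2 ≈ 38807.0 - 581.24*I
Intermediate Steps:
H = -9 (H = 7 - (54 - 1*38) = 7 - (54 - 38) = 7 - 1*16 = 7 - 16 = -9)
d(s) = √2*√s (d(s) = √(2*s) = √2*√s)
U(D, C) = 2*C + D*√2*√C (U(D, C) = (√2*√C)*D + (C + C) = D*√2*√C + 2*C = 2*C + D*√2*√C)
38825 + U(-137, H) = 38825 + (2*(-9) - 137*√2*√(-9)) = 38825 + (-18 - 137*√2*3*I) = 38825 + (-18 - 411*I*√2) = 38807 - 411*I*√2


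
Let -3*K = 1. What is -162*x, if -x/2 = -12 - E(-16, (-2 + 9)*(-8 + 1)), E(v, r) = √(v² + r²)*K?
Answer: -3888 + 108*√2657 ≈ 1679.0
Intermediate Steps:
K = -⅓ (K = -⅓*1 = -⅓ ≈ -0.33333)
E(v, r) = -√(r² + v²)/3 (E(v, r) = √(v² + r²)*(-⅓) = √(r² + v²)*(-⅓) = -√(r² + v²)/3)
x = 24 - 2*√2657/3 (x = -2*(-12 - (-1)*√(((-2 + 9)*(-8 + 1))² + (-16)²)/3) = -2*(-12 - (-1)*√((7*(-7))² + 256)/3) = -2*(-12 - (-1)*√((-49)² + 256)/3) = -2*(-12 - (-1)*√(2401 + 256)/3) = -2*(-12 - (-1)*√2657/3) = -2*(-12 + √2657/3) = 24 - 2*√2657/3 ≈ -10.364)
-162*x = -162*(24 - 2*√2657/3) = -3888 + 108*√2657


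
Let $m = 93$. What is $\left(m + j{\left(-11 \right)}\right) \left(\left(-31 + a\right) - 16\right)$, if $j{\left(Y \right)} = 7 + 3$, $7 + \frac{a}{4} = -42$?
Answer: $-25029$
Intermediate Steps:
$a = -196$ ($a = -28 + 4 \left(-42\right) = -28 - 168 = -196$)
$j{\left(Y \right)} = 10$
$\left(m + j{\left(-11 \right)}\right) \left(\left(-31 + a\right) - 16\right) = \left(93 + 10\right) \left(\left(-31 - 196\right) - 16\right) = 103 \left(-227 - 16\right) = 103 \left(-243\right) = -25029$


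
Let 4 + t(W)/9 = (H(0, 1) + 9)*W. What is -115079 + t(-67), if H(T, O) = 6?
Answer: -124160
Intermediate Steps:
t(W) = -36 + 135*W (t(W) = -36 + 9*((6 + 9)*W) = -36 + 9*(15*W) = -36 + 135*W)
-115079 + t(-67) = -115079 + (-36 + 135*(-67)) = -115079 + (-36 - 9045) = -115079 - 9081 = -124160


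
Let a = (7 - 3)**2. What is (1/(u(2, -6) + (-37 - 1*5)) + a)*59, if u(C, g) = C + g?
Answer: 43365/46 ≈ 942.72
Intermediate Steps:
a = 16 (a = 4**2 = 16)
(1/(u(2, -6) + (-37 - 1*5)) + a)*59 = (1/((2 - 6) + (-37 - 1*5)) + 16)*59 = (1/(-4 + (-37 - 5)) + 16)*59 = (1/(-4 - 42) + 16)*59 = (1/(-46) + 16)*59 = (-1/46 + 16)*59 = (735/46)*59 = 43365/46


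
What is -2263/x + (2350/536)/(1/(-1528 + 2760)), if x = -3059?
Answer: 1107203721/204953 ≈ 5402.2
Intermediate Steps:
-2263/x + (2350/536)/(1/(-1528 + 2760)) = -2263/(-3059) + (2350/536)/(1/(-1528 + 2760)) = -2263*(-1/3059) + (2350*(1/536))/(1/1232) = 2263/3059 + 1175/(268*(1/1232)) = 2263/3059 + (1175/268)*1232 = 2263/3059 + 361900/67 = 1107203721/204953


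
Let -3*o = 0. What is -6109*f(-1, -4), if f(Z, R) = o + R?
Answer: 24436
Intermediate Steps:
o = 0 (o = -⅓*0 = 0)
f(Z, R) = R (f(Z, R) = 0 + R = R)
-6109*f(-1, -4) = -6109*(-4) = 24436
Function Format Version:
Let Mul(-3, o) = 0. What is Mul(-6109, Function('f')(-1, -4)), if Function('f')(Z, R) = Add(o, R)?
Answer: 24436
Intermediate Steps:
o = 0 (o = Mul(Rational(-1, 3), 0) = 0)
Function('f')(Z, R) = R (Function('f')(Z, R) = Add(0, R) = R)
Mul(-6109, Function('f')(-1, -4)) = Mul(-6109, -4) = 24436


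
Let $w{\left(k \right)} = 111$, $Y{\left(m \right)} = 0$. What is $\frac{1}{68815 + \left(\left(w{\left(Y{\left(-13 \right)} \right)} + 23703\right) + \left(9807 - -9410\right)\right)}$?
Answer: $\frac{1}{111846} \approx 8.9409 \cdot 10^{-6}$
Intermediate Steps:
$\frac{1}{68815 + \left(\left(w{\left(Y{\left(-13 \right)} \right)} + 23703\right) + \left(9807 - -9410\right)\right)} = \frac{1}{68815 + \left(\left(111 + 23703\right) + \left(9807 - -9410\right)\right)} = \frac{1}{68815 + \left(23814 + \left(9807 + 9410\right)\right)} = \frac{1}{68815 + \left(23814 + 19217\right)} = \frac{1}{68815 + 43031} = \frac{1}{111846}$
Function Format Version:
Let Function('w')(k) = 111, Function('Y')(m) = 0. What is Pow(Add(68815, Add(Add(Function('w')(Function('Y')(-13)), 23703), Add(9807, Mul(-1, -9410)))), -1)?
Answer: Rational(1, 111846) ≈ 8.9409e-6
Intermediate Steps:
Pow(Add(68815, Add(Add(Function('w')(Function('Y')(-13)), 23703), Add(9807, Mul(-1, -9410)))), -1) = Pow(Add(68815, Add(Add(111, 23703), Add(9807, Mul(-1, -9410)))), -1) = Pow(Add(68815, Add(23814, Add(9807, 9410))), -1) = Pow(Add(68815, Add(23814, 19217)), -1) = Pow(Add(68815, 43031), -1) = Pow(111846, -1) = Rational(1, 111846)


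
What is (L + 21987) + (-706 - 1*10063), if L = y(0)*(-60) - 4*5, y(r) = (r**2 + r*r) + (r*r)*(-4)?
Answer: 11198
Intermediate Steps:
y(r) = -2*r**2 (y(r) = (r**2 + r**2) + r**2*(-4) = 2*r**2 - 4*r**2 = -2*r**2)
L = -20 (L = -2*0**2*(-60) - 4*5 = -2*0*(-60) - 20 = 0*(-60) - 20 = 0 - 20 = -20)
(L + 21987) + (-706 - 1*10063) = (-20 + 21987) + (-706 - 1*10063) = 21967 + (-706 - 10063) = 21967 - 10769 = 11198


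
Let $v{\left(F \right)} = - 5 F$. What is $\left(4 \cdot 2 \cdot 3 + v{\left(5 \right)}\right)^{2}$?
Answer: $1$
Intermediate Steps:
$\left(4 \cdot 2 \cdot 3 + v{\left(5 \right)}\right)^{2} = \left(4 \cdot 2 \cdot 3 - 25\right)^{2} = \left(8 \cdot 3 - 25\right)^{2} = \left(24 - 25\right)^{2} = \left(-1\right)^{2} = 1$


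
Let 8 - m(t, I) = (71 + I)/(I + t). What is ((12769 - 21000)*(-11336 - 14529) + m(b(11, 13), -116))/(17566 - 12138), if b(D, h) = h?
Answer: 5482041681/139771 ≈ 39222.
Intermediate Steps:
m(t, I) = 8 - (71 + I)/(I + t)
((12769 - 21000)*(-11336 - 14529) + m(b(11, 13), -116))/(17566 - 12138) = ((12769 - 21000)*(-11336 - 14529) + (-71 + 7*(-116) + 8*13)/(-116 + 13))/(17566 - 12138) = (-8231*(-25865) + (-71 - 812 + 104)/(-103))/5428 = (212894815 - 1/103*(-779))*(1/5428) = (212894815 + 779/103)*(1/5428) = (21928166724/103)*(1/5428) = 5482041681/139771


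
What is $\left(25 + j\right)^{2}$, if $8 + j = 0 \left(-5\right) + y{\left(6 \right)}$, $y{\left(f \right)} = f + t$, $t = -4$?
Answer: $361$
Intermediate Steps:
$y{\left(f \right)} = -4 + f$ ($y{\left(f \right)} = f - 4 = -4 + f$)
$j = -6$ ($j = -8 + \left(0 \left(-5\right) + \left(-4 + 6\right)\right) = -8 + \left(0 + 2\right) = -8 + 2 = -6$)
$\left(25 + j\right)^{2} = \left(25 - 6\right)^{2} = 19^{2} = 361$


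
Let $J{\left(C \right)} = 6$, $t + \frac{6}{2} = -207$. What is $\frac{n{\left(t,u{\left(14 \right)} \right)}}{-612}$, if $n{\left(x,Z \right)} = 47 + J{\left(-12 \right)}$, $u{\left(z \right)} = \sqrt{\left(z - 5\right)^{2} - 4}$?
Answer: $- \frac{53}{612} \approx -0.086601$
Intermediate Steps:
$u{\left(z \right)} = \sqrt{-4 + \left(-5 + z\right)^{2}}$ ($u{\left(z \right)} = \sqrt{\left(-5 + z\right)^{2} - 4} = \sqrt{-4 + \left(-5 + z\right)^{2}}$)
$t = -210$ ($t = -3 - 207 = -210$)
$n{\left(x,Z \right)} = 53$ ($n{\left(x,Z \right)} = 47 + 6 = 53$)
$\frac{n{\left(t,u{\left(14 \right)} \right)}}{-612} = \frac{53}{-612} = 53 \left(- \frac{1}{612}\right) = - \frac{53}{612}$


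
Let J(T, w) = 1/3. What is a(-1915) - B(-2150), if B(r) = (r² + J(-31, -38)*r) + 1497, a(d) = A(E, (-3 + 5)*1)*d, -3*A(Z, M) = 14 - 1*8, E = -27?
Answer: -13858351/3 ≈ -4.6194e+6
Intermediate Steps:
A(Z, M) = -2 (A(Z, M) = -(14 - 1*8)/3 = -(14 - 8)/3 = -⅓*6 = -2)
J(T, w) = ⅓
a(d) = -2*d
B(r) = 1497 + r² + r/3 (B(r) = (r² + r/3) + 1497 = 1497 + r² + r/3)
a(-1915) - B(-2150) = -2*(-1915) - (1497 + (-2150)² + (⅓)*(-2150)) = 3830 - (1497 + 4622500 - 2150/3) = 3830 - 1*13869841/3 = 3830 - 13869841/3 = -13858351/3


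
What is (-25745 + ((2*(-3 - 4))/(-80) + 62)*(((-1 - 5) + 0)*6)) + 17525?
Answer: -104583/10 ≈ -10458.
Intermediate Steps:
(-25745 + ((2*(-3 - 4))/(-80) + 62)*(((-1 - 5) + 0)*6)) + 17525 = (-25745 + ((2*(-7))*(-1/80) + 62)*((-6 + 0)*6)) + 17525 = (-25745 + (-14*(-1/80) + 62)*(-6*6)) + 17525 = (-25745 + (7/40 + 62)*(-36)) + 17525 = (-25745 + (2487/40)*(-36)) + 17525 = (-25745 - 22383/10) + 17525 = -279833/10 + 17525 = -104583/10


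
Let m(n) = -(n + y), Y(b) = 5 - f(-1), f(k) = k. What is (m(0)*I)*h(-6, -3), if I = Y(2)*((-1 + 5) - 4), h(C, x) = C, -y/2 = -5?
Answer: 0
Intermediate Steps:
y = 10 (y = -2*(-5) = 10)
Y(b) = 6 (Y(b) = 5 - 1*(-1) = 5 + 1 = 6)
I = 0 (I = 6*((-1 + 5) - 4) = 6*(4 - 4) = 6*0 = 0)
m(n) = -10 - n (m(n) = -(n + 10) = -(10 + n) = -10 - n)
(m(0)*I)*h(-6, -3) = ((-10 - 1*0)*0)*(-6) = ((-10 + 0)*0)*(-6) = -10*0*(-6) = 0*(-6) = 0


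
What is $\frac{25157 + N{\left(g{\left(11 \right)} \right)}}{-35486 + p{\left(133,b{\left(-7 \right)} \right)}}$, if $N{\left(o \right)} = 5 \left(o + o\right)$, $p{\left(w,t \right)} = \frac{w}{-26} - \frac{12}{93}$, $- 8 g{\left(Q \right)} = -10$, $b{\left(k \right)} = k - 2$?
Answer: $- \frac{20286617}{28605943} \approx -0.70918$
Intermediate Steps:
$b{\left(k \right)} = -2 + k$
$g{\left(Q \right)} = \frac{5}{4}$ ($g{\left(Q \right)} = \left(- \frac{1}{8}\right) \left(-10\right) = \frac{5}{4}$)
$p{\left(w,t \right)} = - \frac{4}{31} - \frac{w}{26}$ ($p{\left(w,t \right)} = w \left(- \frac{1}{26}\right) - \frac{4}{31} = - \frac{w}{26} - \frac{4}{31} = - \frac{4}{31} - \frac{w}{26}$)
$N{\left(o \right)} = 10 o$ ($N{\left(o \right)} = 5 \cdot 2 o = 10 o$)
$\frac{25157 + N{\left(g{\left(11 \right)} \right)}}{-35486 + p{\left(133,b{\left(-7 \right)} \right)}} = \frac{25157 + 10 \cdot \frac{5}{4}}{-35486 - \frac{4227}{806}} = \frac{25157 + \frac{25}{2}}{-35486 - \frac{4227}{806}} = \frac{50339}{2 \left(-35486 - \frac{4227}{806}\right)} = \frac{50339}{2 \left(- \frac{28605943}{806}\right)} = \frac{50339}{2} \left(- \frac{806}{28605943}\right) = - \frac{20286617}{28605943}$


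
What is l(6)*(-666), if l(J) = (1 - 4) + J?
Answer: -1998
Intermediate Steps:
l(J) = -3 + J
l(6)*(-666) = (-3 + 6)*(-666) = 3*(-666) = -1998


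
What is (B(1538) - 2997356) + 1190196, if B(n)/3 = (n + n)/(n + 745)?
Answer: -1375245684/761 ≈ -1.8072e+6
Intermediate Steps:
B(n) = 6*n/(745 + n) (B(n) = 3*((n + n)/(n + 745)) = 3*((2*n)/(745 + n)) = 3*(2*n/(745 + n)) = 6*n/(745 + n))
(B(1538) - 2997356) + 1190196 = (6*1538/(745 + 1538) - 2997356) + 1190196 = (6*1538/2283 - 2997356) + 1190196 = (6*1538*(1/2283) - 2997356) + 1190196 = (3076/761 - 2997356) + 1190196 = -2280984840/761 + 1190196 = -1375245684/761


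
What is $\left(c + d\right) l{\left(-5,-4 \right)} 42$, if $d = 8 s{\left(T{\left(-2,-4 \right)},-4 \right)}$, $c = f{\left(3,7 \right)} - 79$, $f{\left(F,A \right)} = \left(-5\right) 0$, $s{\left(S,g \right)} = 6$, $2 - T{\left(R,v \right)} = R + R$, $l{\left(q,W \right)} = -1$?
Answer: $1302$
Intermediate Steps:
$T{\left(R,v \right)} = 2 - 2 R$ ($T{\left(R,v \right)} = 2 - \left(R + R\right) = 2 - 2 R$)
$f{\left(F,A \right)} = 0$
$c = -79$ ($c = 0 - 79 = -79$)
$d = 48$ ($d = 8 \cdot 6 = 48$)
$\left(c + d\right) l{\left(-5,-4 \right)} 42 = \left(-79 + 48\right) \left(\left(-1\right) 42\right) = \left(-31\right) \left(-42\right) = 1302$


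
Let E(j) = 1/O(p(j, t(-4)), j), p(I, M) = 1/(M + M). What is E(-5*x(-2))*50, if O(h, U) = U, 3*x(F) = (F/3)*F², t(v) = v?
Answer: 45/4 ≈ 11.250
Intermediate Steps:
x(F) = F³/9 (x(F) = ((F/3)*F²)/3 = (F³/3)/3 = F³/9)
p(I, M) = 1/(2*M)
E(j) = 1/j
E(-5*x(-2))*50 = 50/(-5*(-2)³/9) = 50/(-5*(-8)/9) = 50/(-5*(-8/9)) = 50/(40/9) = (9/40)*50 = 45/4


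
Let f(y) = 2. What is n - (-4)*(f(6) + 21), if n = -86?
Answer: 6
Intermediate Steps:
n - (-4)*(f(6) + 21) = -86 - (-4)*(2 + 21) = -86 - (-4)*23 = -86 - 1*(-92) = -86 + 92 = 6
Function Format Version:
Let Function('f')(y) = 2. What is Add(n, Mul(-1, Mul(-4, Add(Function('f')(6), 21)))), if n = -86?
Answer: 6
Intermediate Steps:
Add(n, Mul(-1, Mul(-4, Add(Function('f')(6), 21)))) = Add(-86, Mul(-1, Mul(-4, Add(2, 21)))) = Add(-86, Mul(-1, Mul(-4, 23))) = Add(-86, Mul(-1, -92)) = Add(-86, 92) = 6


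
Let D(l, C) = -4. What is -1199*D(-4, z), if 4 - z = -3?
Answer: 4796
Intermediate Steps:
z = 7 (z = 4 - 1*(-3) = 4 + 3 = 7)
-1199*D(-4, z) = -1199*(-4) = 4796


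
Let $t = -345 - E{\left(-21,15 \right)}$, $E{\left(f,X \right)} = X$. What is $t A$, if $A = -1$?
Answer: $360$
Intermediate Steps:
$t = -360$ ($t = -345 - 15 = -360$)
$t A = \left(-360\right) \left(-1\right) = 360$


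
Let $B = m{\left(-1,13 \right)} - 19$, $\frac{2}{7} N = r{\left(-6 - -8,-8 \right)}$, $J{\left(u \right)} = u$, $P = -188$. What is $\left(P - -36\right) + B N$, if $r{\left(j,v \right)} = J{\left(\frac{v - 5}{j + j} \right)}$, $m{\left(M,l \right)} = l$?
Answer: $- \frac{335}{4} \approx -83.75$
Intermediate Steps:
$r{\left(j,v \right)} = \frac{-5 + v}{2 j}$ ($r{\left(j,v \right)} = \frac{v - 5}{j + j} = \frac{-5 + v}{2 j}$)
$N = - \frac{91}{8}$ ($N = \frac{7 \frac{-5 - 8}{2 \left(-6 - -8\right)}}{2} = \frac{7 \cdot \frac{1}{2} \frac{1}{-6 + 8} \left(-13\right)}{2} = \frac{7 \cdot \frac{1}{2} \cdot \frac{1}{2} \left(-13\right)}{2} = \frac{7}{2} \left(- \frac{13}{4}\right) = - \frac{91}{8} \approx -11.375$)
$B = -6$ ($B = 13 - 19 = -6$)
$\left(P - -36\right) + B N = \left(-188 - -36\right) - - \frac{273}{4} = \left(-188 + 36\right) + \frac{273}{4} = -152 + \frac{273}{4} = - \frac{335}{4}$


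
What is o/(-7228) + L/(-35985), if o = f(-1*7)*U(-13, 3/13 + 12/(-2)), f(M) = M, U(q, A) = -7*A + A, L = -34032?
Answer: 551855933/563549090 ≈ 0.97925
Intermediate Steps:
U(q, A) = -6*A
o = -3150/13 (o = (-1*7)*(-6*(3/13 + 12/(-2))) = -(-42)*(3*(1/13) + 12*(-1/2)) = -(-42)*(3/13 - 6) = -(-42)*(-75)/13 = -7*450/13 = -3150/13 ≈ -242.31)
o/(-7228) + L/(-35985) = -3150/13/(-7228) - 34032/(-35985) = -3150/13*(-1/7228) - 34032*(-1/35985) = 1575/46982 + 11344/11995 = 551855933/563549090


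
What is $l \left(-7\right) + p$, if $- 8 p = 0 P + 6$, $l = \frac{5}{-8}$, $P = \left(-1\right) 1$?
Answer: $\frac{29}{8} \approx 3.625$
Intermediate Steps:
$P = -1$
$l = - \frac{5}{8}$ ($l = 5 \left(- \frac{1}{8}\right) = - \frac{5}{8} \approx -0.625$)
$p = - \frac{3}{4}$ ($p = - \frac{0 \left(-1\right) + 6}{8} = - \frac{0 + 6}{8} = \left(- \frac{1}{8}\right) 6 = - \frac{3}{4} \approx -0.75$)
$l \left(-7\right) + p = \left(- \frac{5}{8}\right) \left(-7\right) - \frac{3}{4} = \frac{35}{8} - \frac{3}{4} = \frac{29}{8}$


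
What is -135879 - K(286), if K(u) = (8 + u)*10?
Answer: -138819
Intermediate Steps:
K(u) = 80 + 10*u
-135879 - K(286) = -135879 - (80 + 10*286) = -135879 - (80 + 2860) = -135879 - 1*2940 = -135879 - 2940 = -138819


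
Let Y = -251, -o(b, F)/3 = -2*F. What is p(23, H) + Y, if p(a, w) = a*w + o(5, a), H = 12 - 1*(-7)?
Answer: 324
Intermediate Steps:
o(b, F) = 6*F (o(b, F) = -(-6)*F = 6*F)
H = 19 (H = 12 + 7 = 19)
p(a, w) = 6*a + a*w (p(a, w) = a*w + 6*a = 6*a + a*w)
p(23, H) + Y = 23*(6 + 19) - 251 = 23*25 - 251 = 575 - 251 = 324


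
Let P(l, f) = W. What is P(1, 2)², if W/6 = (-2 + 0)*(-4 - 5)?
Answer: 11664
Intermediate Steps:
W = 108 (W = 6*((-2 + 0)*(-4 - 5)) = 6*(-2*(-9)) = 6*18 = 108)
P(l, f) = 108
P(1, 2)² = 108² = 11664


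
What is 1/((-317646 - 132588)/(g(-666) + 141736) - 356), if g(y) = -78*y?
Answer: -96842/34700869 ≈ -0.0027908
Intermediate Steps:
1/((-317646 - 132588)/(g(-666) + 141736) - 356) = 1/((-317646 - 132588)/(-78*(-666) + 141736) - 356) = 1/(-450234/(51948 + 141736) - 356) = 1/(-450234/193684 - 356) = 1/(-450234*1/193684 - 356) = 1/(-225117/96842 - 356) = 1/(-34700869/96842) = -96842/34700869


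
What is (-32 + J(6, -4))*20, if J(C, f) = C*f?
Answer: -1120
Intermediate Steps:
(-32 + J(6, -4))*20 = (-32 + 6*(-4))*20 = (-32 - 24)*20 = -56*20 = -1120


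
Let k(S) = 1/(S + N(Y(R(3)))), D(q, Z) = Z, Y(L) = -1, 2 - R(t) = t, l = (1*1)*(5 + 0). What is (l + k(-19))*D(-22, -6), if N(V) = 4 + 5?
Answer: -147/5 ≈ -29.400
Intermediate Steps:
l = 5 (l = 1*5 = 5)
R(t) = 2 - t
N(V) = 9
k(S) = 1/(9 + S) (k(S) = 1/(S + 9) = 1/(9 + S))
(l + k(-19))*D(-22, -6) = (5 + 1/(9 - 19))*(-6) = (5 + 1/(-10))*(-6) = (5 - ⅒)*(-6) = (49/10)*(-6) = -147/5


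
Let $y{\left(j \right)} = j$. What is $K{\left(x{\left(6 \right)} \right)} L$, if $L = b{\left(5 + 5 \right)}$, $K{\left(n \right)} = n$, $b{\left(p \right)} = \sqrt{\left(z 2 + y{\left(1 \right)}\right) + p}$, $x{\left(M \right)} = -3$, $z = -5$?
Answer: $-3$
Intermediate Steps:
$b{\left(p \right)} = \sqrt{-9 + p}$ ($b{\left(p \right)} = \sqrt{\left(\left(-5\right) 2 + 1\right) + p} = \sqrt{\left(-10 + 1\right) + p} = \sqrt{-9 + p}$)
$L = 1$ ($L = \sqrt{-9 + \left(5 + 5\right)} = \sqrt{-9 + 10} = \sqrt{1} = 1$)
$K{\left(x{\left(6 \right)} \right)} L = \left(-3\right) 1 = -3$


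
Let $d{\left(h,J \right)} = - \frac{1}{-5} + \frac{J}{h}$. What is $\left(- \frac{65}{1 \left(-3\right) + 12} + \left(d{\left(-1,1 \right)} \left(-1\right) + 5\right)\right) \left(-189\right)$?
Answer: $\frac{1344}{5} \approx 268.8$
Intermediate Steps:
$d{\left(h,J \right)} = \frac{1}{5} + \frac{J}{h}$ ($d{\left(h,J \right)} = \left(-1\right) \left(- \frac{1}{5}\right) + \frac{J}{h} = \frac{1}{5} + \frac{J}{h}$)
$\left(- \frac{65}{1 \left(-3\right) + 12} + \left(d{\left(-1,1 \right)} \left(-1\right) + 5\right)\right) \left(-189\right) = \left(- \frac{65}{1 \left(-3\right) + 12} + \left(\frac{1 + \frac{1}{5} \left(-1\right)}{-1} \left(-1\right) + 5\right)\right) \left(-189\right) = \left(- \frac{65}{-3 + 12} + \left(- (1 - \frac{1}{5}) \left(-1\right) + 5\right)\right) \left(-189\right) = \left(- \frac{65}{9} + \left(\left(-1\right) \frac{4}{5} \left(-1\right) + 5\right)\right) \left(-189\right) = \left(\left(-65\right) \frac{1}{9} + \left(\left(- \frac{4}{5}\right) \left(-1\right) + 5\right)\right) \left(-189\right) = \left(- \frac{65}{9} + \left(\frac{4}{5} + 5\right)\right) \left(-189\right) = \left(- \frac{65}{9} + \frac{29}{5}\right) \left(-189\right) = \left(- \frac{64}{45}\right) \left(-189\right) = \frac{1344}{5}$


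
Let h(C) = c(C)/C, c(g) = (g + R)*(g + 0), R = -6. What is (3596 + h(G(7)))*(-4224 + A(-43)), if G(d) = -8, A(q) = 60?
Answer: -14915448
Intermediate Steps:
R = -6 (R = -2*3 = -6)
c(g) = g*(-6 + g) (c(g) = (g - 6)*(g + 0) = (-6 + g)*g = g*(-6 + g))
h(C) = -6 + C (h(C) = (C*(-6 + C))/C = -6 + C)
(3596 + h(G(7)))*(-4224 + A(-43)) = (3596 + (-6 - 8))*(-4224 + 60) = (3596 - 14)*(-4164) = 3582*(-4164) = -14915448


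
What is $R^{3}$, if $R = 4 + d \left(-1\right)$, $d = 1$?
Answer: $27$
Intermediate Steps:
$R = 3$ ($R = 4 + 1 \left(-1\right) = 4 - 1 = 3$)
$R^{3} = 3^{3} = 27$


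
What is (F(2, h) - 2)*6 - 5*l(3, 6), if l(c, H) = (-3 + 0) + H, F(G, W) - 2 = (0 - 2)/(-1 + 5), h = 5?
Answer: -18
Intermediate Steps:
F(G, W) = 3/2 (F(G, W) = 2 + (0 - 2)/(-1 + 5) = 2 - 2/4 = 2 - 2*¼ = 2 - ½ = 3/2)
l(c, H) = -3 + H
(F(2, h) - 2)*6 - 5*l(3, 6) = (3/2 - 2)*6 - 5*(-3 + 6) = -½*6 - 5*3 = -3 - 15 = -18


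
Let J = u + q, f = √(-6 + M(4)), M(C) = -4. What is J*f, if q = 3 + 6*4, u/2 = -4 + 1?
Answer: 21*I*√10 ≈ 66.408*I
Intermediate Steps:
u = -6 (u = 2*(-4 + 1) = 2*(-3) = -6)
q = 27 (q = 3 + 24 = 27)
f = I*√10 (f = √(-6 - 4) = √(-10) = I*√10 ≈ 3.1623*I)
J = 21 (J = -6 + 27 = 21)
J*f = 21*(I*√10) = 21*I*√10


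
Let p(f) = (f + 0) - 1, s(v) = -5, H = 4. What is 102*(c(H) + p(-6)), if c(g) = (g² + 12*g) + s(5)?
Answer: 5304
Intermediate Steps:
c(g) = -5 + g² + 12*g (c(g) = (g² + 12*g) - 5 = -5 + g² + 12*g)
p(f) = -1 + f (p(f) = f - 1 = -1 + f)
102*(c(H) + p(-6)) = 102*((-5 + 4² + 12*4) + (-1 - 6)) = 102*((-5 + 16 + 48) - 7) = 102*(59 - 7) = 102*52 = 5304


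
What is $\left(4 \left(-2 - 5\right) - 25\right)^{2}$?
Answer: $2809$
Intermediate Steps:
$\left(4 \left(-2 - 5\right) - 25\right)^{2} = \left(4 \left(-7\right) - 25\right)^{2} = \left(-28 - 25\right)^{2} = \left(-53\right)^{2} = 2809$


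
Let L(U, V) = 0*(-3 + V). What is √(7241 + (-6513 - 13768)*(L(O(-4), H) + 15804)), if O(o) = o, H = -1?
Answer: I*√320513683 ≈ 17903.0*I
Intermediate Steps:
L(U, V) = 0
√(7241 + (-6513 - 13768)*(L(O(-4), H) + 15804)) = √(7241 + (-6513 - 13768)*(0 + 15804)) = √(7241 - 20281*15804) = √(7241 - 320520924) = √(-320513683) = I*√320513683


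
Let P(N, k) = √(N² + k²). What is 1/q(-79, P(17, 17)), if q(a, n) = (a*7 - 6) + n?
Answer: -559/311903 - 17*√2/311903 ≈ -0.0018693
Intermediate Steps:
q(a, n) = -6 + n + 7*a (q(a, n) = (7*a - 6) + n = (-6 + 7*a) + n = -6 + n + 7*a)
1/q(-79, P(17, 17)) = 1/(-6 + √(17² + 17²) + 7*(-79)) = 1/(-6 + √(289 + 289) - 553) = 1/(-6 + √578 - 553) = 1/(-6 + 17*√2 - 553) = 1/(-559 + 17*√2)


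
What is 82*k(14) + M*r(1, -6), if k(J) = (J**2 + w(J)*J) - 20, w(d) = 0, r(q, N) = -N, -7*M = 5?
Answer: 100994/7 ≈ 14428.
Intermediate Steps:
M = -5/7 (M = -1/7*5 = -5/7 ≈ -0.71429)
k(J) = -20 + J**2 (k(J) = (J**2 + 0*J) - 20 = (J**2 + 0) - 20 = J**2 - 20 = -20 + J**2)
82*k(14) + M*r(1, -6) = 82*(-20 + 14**2) - (-5)*(-6)/7 = 82*(-20 + 196) - 5/7*6 = 82*176 - 30/7 = 14432 - 30/7 = 100994/7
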